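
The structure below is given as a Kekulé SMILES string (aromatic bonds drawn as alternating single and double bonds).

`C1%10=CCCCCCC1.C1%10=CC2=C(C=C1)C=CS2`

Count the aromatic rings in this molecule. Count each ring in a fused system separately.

2

The SMILES encodes an eight-membered carbon ring with one C=C double bond; a six-membered carbon ring with three alternating C=C double bonds, fused to a five-membered ring containing one sulfur and two C=C double bonds.
The 8-membered ring has six sp³ carbons, so it is not fully conjugated — not aromatic (cyclooctene).
The fused 6/5-membered bicyclic (with one sulfur) is a single π system with 9 sp² atoms and 10 π electrons from ring double bonds plus a heteroatom lone pair. 10 = 4(2)+2, so the system is aromatic and both rings count as aromatic (benzothiophene).
2 of the 3 rings are aromatic. Total: 2.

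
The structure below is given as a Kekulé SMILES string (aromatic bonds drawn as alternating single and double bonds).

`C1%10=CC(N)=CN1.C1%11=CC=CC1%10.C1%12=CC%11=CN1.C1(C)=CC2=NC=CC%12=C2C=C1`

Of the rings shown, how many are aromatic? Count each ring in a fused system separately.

The SMILES encodes a five-membered ring of four carbons and one nitrogen bearing a hydrogen, with two C=C double bonds; a five-membered carbon ring with two conjugated C=C double bonds and one sp³ carbon; a five-membered ring of four carbons and one nitrogen bearing a hydrogen, with two C=C double bonds; two fused six-membered rings, each with three alternating double bonds; one ring is all carbon and the other has one ring nitrogen.
The 5-membered ring with one N–H has a continuous p-orbital overlap around the ring; 2 ring double bonds (4 π electrons) plus a heteroatom lone pair (2) give 6 π electrons. 6 = 4(1)+2, so it is aromatic (pyrrole).
The 5-membered ring has one sp³ carbon, so it is not fully conjugated — not aromatic (cyclopentadiene).
The second 5-membered ring with one N–H is fully conjugated (every ring atom contributes a p orbital); 2 ring double bonds (4 π electrons) plus a heteroatom lone pair (2) give 6 π electrons. That satisfies 4n+2 with n=1, so it is aromatic (pyrrole).
The fused 6/6-membered bicyclic (with one nitrogen) is a single π system with 10 sp² atoms and 10 π electrons from ring double bonds. 10 = 4(2)+2, so the system is aromatic and both rings count as aromatic (quinoline).
4 of the 5 rings are aromatic. Total: 4.

4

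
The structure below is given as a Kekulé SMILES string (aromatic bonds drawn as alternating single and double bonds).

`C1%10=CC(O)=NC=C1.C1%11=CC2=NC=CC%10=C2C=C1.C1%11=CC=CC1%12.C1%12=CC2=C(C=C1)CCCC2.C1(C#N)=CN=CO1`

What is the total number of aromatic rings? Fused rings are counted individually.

The SMILES encodes a six-membered ring of five carbons and one nitrogen with three alternating double bonds; two fused six-membered rings, each with three alternating double bonds; one ring is all carbon and the other has one ring nitrogen; a five-membered carbon ring with two conjugated C=C double bonds and one sp³ carbon; a six-membered carbon ring with three alternating C=C double bonds, fused to a saturated six-membered carbon ring; a five-membered ring with an oxygen at position 1 and a nitrogen at position 3 (in a C=N bond), with two double bonds.
The 6-membered ring with one nitrogen has a continuous p-orbital overlap around the ring; 3 ring double bonds give 6 π electrons. That satisfies 4n+2 with n=1, so it is aromatic (pyridine).
The fused 6/6-membered bicyclic (with one nitrogen) is a single π system with 10 sp² atoms and 10 π electrons from ring double bonds. 10 = 4(2)+2, so the system is aromatic and both rings count as aromatic (quinoline).
The 5-membered ring has one sp³ carbon, so it is not fully conjugated — not aromatic (cyclopentadiene).
The 6-membered ring is planar and fully conjugated; 3 ring double bonds give 6 π electrons. Since 6 = 4n+2 (n=1), it is aromatic (benzene ring).
The second 6-membered ring has four sp³ carbons, so it is not fully conjugated — not aromatic (cyclohexane ring).
The 5-membered ring with one oxygen and one =N– is fully conjugated (every ring atom contributes a p orbital); 2 ring double bonds (4 π electrons) plus a heteroatom lone pair (2) give 6 π electrons. Since 6 = 4n+2 (n=1), it is aromatic (oxazole).
5 of the 7 rings are aromatic. Total: 5.

5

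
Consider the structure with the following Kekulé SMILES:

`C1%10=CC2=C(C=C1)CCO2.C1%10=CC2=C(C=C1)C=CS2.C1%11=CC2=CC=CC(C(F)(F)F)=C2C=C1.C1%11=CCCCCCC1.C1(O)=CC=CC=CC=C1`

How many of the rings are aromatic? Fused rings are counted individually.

5

The SMILES encodes a six-membered carbon ring with three alternating C=C double bonds, fused to a five-membered ring containing one oxygen and two sp³ carbons; a six-membered carbon ring with three alternating C=C double bonds, fused to a five-membered ring containing one sulfur and two C=C double bonds; two fused six-membered carbon rings, each with three alternating C=C double bonds; an eight-membered carbon ring with one C=C double bond; an eight-membered carbon ring with four alternating C=C double bonds.
The 6-membered ring has a continuous p-orbital overlap around the ring; 3 ring double bonds give 6 π electrons. That satisfies 4n+2 with n=1, so it is aromatic (benzene ring).
The 5-membered ring with one oxygen has two sp³ carbons, so it is not fully conjugated — not aromatic (oxolane ring).
The fused 6/5-membered bicyclic (with one sulfur) is a single π system with 9 sp² atoms and 10 π electrons from ring double bonds plus a heteroatom lone pair. 10 = 4(2)+2, so the system is aromatic and both rings count as aromatic (benzothiophene).
The fused 6/6-membered bicyclic is a single π system with 10 sp² atoms and 10 π electrons from ring double bonds. 10 = 4(2)+2, so the system is aromatic and both rings count as aromatic (naphthalene).
The 8-membered ring has six sp³ carbons, so it is not fully conjugated — not aromatic (cyclooctene).
The second 8-membered ring has only sp² ring atoms; a planar conformation would have a fully conjugated π system of 8 electrons. But 8 = 4(2), which is 4n not 4n+2, so it is not aromatic (cyclooctatetraene) — cyclooctatetraene distorts into a non-planar tub to avoid antiaromaticity.
5 of the 8 rings are aromatic. Total: 5.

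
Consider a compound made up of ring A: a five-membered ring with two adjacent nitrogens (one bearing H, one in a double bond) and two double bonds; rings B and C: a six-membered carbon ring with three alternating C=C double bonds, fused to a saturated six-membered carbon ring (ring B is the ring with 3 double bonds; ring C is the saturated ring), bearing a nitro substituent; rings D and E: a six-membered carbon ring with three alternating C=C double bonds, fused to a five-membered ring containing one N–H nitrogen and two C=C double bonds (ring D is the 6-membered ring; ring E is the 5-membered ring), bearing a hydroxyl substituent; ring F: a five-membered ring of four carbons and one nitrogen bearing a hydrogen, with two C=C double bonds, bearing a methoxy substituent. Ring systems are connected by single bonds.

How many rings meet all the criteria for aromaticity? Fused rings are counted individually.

Ring A is planar and fully conjugated; 2 ring double bonds (4 π electrons) plus a heteroatom lone pair (2) give 6 π electrons. That satisfies 4n+2 with n=1, so ring A is aromatic (pyrazole).
Ring B has a continuous p-orbital overlap around the ring; 3 ring double bonds give 6 π electrons. That satisfies 4n+2 with n=1, so ring B is aromatic (benzene ring).
Ring C has four sp³ carbons, so it is not fully conjugated — not aromatic (cyclohexane ring).
Rings D and E form a fused bicyclic system (with one N–H) with 9 sp² atoms and 10 π electrons from ring double bonds plus a heteroatom lone pair. 10 = 4(2)+2, so the system is aromatic and both rings count as aromatic (indole).
Ring F is planar and fully conjugated; 2 ring double bonds (4 π electrons) plus a heteroatom lone pair (2) give 6 π electrons. 6 = 4(1)+2, so ring F is aromatic (pyrrole).
Aromatic: A, B, D, E, F. Total: 5.

5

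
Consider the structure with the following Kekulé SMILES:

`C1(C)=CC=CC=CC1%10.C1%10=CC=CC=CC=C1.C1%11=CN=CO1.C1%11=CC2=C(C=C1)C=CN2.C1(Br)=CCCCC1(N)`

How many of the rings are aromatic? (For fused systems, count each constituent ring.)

3

The SMILES encodes a seven-membered carbon ring with three C=C double bonds and one sp³ carbon; an eight-membered carbon ring with four alternating C=C double bonds; a five-membered ring with an oxygen at position 1 and a nitrogen at position 3 (in a C=N bond), with two double bonds; a six-membered carbon ring with three alternating C=C double bonds, fused to a five-membered ring containing one N–H nitrogen and two C=C double bonds; a six-membered carbon ring with one C=C double bond.
The 7-membered ring has one sp³ carbon, so it is not fully conjugated — not aromatic (cycloheptatriene).
The 8-membered ring has only sp² ring atoms; a planar conformation would have a fully conjugated π system of 8 electrons. But 8 = 4(2), which is 4n not 4n+2, so it is not aromatic (cyclooctatetraene) — cyclooctatetraene distorts into a non-planar tub to avoid antiaromaticity.
The 5-membered ring with one oxygen and one =N– has a continuous p-orbital overlap around the ring; 2 ring double bonds (4 π electrons) plus a heteroatom lone pair (2) give 6 π electrons. 6 = 4(1)+2, so it is aromatic (oxazole).
The fused 6/5-membered bicyclic (with one N–H) is a single π system with 9 sp² atoms and 10 π electrons from ring double bonds plus a heteroatom lone pair. 10 = 4(2)+2, so the system is aromatic and both rings count as aromatic (indole).
The 6-membered ring has four sp³ carbons, so it is not fully conjugated — not aromatic (cyclohexene).
3 of the 6 rings are aromatic. Total: 3.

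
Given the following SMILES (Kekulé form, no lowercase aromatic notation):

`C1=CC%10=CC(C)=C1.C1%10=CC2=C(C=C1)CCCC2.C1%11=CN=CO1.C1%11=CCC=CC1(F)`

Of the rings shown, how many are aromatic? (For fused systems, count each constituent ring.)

The SMILES encodes a six-membered carbon ring with three alternating C=C double bonds; a six-membered carbon ring with three alternating C=C double bonds, fused to a saturated six-membered carbon ring; a five-membered ring with an oxygen at position 1 and a nitrogen at position 3 (in a C=N bond), with two double bonds; a six-membered carbon ring with two isolated C=C double bonds and two sp³ carbons.
The 6-membered ring has a continuous p-orbital overlap around the ring; 3 ring double bonds give 6 π electrons. 6 = 4(1)+2, so it is aromatic (benzene).
The second 6-membered ring is planar and fully conjugated; 3 ring double bonds give 6 π electrons. Since 6 = 4n+2 (n=1), it is aromatic (benzene ring).
The third 6-membered ring has four sp³ carbons, so it is not fully conjugated — not aromatic (cyclohexane ring).
The 5-membered ring with one oxygen and one =N– is fully conjugated (every ring atom contributes a p orbital); 2 ring double bonds (4 π electrons) plus a heteroatom lone pair (2) give 6 π electrons. That satisfies 4n+2 with n=1, so it is aromatic (oxazole).
The fourth 6-membered ring has two sp³ carbons, so it is not fully conjugated — not aromatic (1,4-cyclohexadiene).
3 of the 5 rings are aromatic. Total: 3.

3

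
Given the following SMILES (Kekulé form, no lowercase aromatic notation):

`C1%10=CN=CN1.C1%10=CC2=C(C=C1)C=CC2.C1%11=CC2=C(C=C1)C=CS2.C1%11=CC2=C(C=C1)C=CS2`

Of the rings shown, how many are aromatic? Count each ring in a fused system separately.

6

The SMILES encodes a five-membered ring with nitrogens at positions 1 and 3 (one bearing H, one in a C=N bond) and two double bonds; a six-membered carbon ring with three alternating C=C double bonds, fused to a five-membered carbon ring containing one C=C double bond and one sp³ carbon; a six-membered carbon ring with three alternating C=C double bonds, fused to a five-membered ring containing one sulfur and two C=C double bonds; a six-membered carbon ring with three alternating C=C double bonds, fused to a five-membered ring containing one sulfur and two C=C double bonds.
The 5-membered ring with two nitrogens (one N–H, one =N–) is planar and fully conjugated; 2 ring double bonds (4 π electrons) plus a heteroatom lone pair (2) give 6 π electrons. That satisfies 4n+2 with n=1, so it is aromatic (imidazole).
The 6-membered ring is fully conjugated (every ring atom contributes a p orbital); 3 ring double bonds give 6 π electrons. That satisfies 4n+2 with n=1, so it is aromatic (benzene ring).
The 5-membered ring has one sp³ carbon, so it is not fully conjugated — not aromatic (cyclopentene ring).
The fused 6/5-membered bicyclic (with one sulfur) is a single π system with 9 sp² atoms and 10 π electrons from ring double bonds plus a heteroatom lone pair. 10 = 4(2)+2, so the system is aromatic and both rings count as aromatic (benzothiophene).
The fused 6/5-membered bicyclic (with one sulfur) is a single π system with 9 sp² atoms and 10 π electrons from ring double bonds plus a heteroatom lone pair. 10 = 4(2)+2, so the system is aromatic and both rings count as aromatic (benzothiophene).
6 of the 7 rings are aromatic. Total: 6.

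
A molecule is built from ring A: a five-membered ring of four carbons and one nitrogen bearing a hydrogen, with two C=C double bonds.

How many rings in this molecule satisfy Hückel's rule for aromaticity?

1

Ring A is fully conjugated (every ring atom contributes a p orbital); 2 ring double bonds (4 π electrons) plus a heteroatom lone pair (2) give 6 π electrons. That satisfies 4n+2 with n=1, so ring A is aromatic (pyrrole).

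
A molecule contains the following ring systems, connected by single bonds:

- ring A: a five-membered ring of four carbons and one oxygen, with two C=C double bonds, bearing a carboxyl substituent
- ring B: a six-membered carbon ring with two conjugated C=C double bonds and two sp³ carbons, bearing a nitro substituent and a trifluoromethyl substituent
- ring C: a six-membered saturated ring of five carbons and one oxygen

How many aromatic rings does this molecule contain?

1

Ring A is fully conjugated (every ring atom contributes a p orbital); 2 ring double bonds (4 π electrons) plus a heteroatom lone pair (2) give 6 π electrons. Since 6 = 4n+2 (n=1), ring A is aromatic (furan).
Ring B has two sp³ carbons, so it is not fully conjugated — not aromatic (1,3-cyclohexadiene).
Ring C has only sp³ atoms, so it is not fully conjugated — not aromatic (tetrahydropyran).
Aromatic: A. Total: 1.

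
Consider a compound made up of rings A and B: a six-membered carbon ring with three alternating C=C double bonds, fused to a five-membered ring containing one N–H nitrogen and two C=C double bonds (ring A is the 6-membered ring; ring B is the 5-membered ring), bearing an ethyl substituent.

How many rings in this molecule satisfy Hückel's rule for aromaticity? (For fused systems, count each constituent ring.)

2

Rings A and B form a fused bicyclic system (with one N–H) with 9 sp² atoms and 10 π electrons from ring double bonds plus a heteroatom lone pair. 10 = 4(2)+2, so the system is aromatic and both rings count as aromatic (indole).
Aromatic: A, B. Total: 2.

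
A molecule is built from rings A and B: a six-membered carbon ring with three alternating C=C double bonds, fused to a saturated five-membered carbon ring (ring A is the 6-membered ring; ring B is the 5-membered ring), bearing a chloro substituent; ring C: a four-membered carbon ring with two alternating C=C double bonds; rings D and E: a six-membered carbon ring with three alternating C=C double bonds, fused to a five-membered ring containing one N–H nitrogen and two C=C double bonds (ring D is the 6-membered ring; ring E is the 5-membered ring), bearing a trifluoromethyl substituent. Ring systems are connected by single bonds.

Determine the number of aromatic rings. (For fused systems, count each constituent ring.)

3

Ring A has a continuous p-orbital overlap around the ring; 3 ring double bonds give 6 π electrons. 6 = 4(1)+2, so ring A is aromatic (benzene ring).
Ring B has three sp³ carbons, so it is not fully conjugated — not aromatic (cyclopentane ring).
Ring C has only sp² ring atoms; a planar conformation would have a fully conjugated π system of 4 electrons. But 4 = 4(1), which is 4n not 4n+2, so ring C is not aromatic (cyclobutadiene) — cyclobutadiene is antiaromatic and distorts to a rectangle.
Rings D and E form a fused bicyclic system (with one N–H) with 9 sp² atoms and 10 π electrons from ring double bonds plus a heteroatom lone pair. 10 = 4(2)+2, so the system is aromatic and both rings count as aromatic (indole).
Aromatic: A, D, E. Total: 3.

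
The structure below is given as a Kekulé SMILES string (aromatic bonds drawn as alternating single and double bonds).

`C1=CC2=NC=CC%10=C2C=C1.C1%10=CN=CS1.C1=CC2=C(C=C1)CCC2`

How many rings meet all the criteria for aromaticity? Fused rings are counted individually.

The SMILES encodes two fused six-membered rings, each with three alternating double bonds; one ring is all carbon and the other has one ring nitrogen; a five-membered ring with a sulfur at position 1 and a nitrogen at position 3 (in a C=N bond), with two double bonds; a six-membered carbon ring with three alternating C=C double bonds, fused to a saturated five-membered carbon ring.
The fused 6/6-membered bicyclic (with one nitrogen) is a single π system with 10 sp² atoms and 10 π electrons from ring double bonds. 10 = 4(2)+2, so the system is aromatic and both rings count as aromatic (quinoline).
The 5-membered ring with one sulfur and one =N– is planar and fully conjugated; 2 ring double bonds (4 π electrons) plus a heteroatom lone pair (2) give 6 π electrons. That satisfies 4n+2 with n=1, so it is aromatic (thiazole).
The 6-membered ring has a continuous p-orbital overlap around the ring; 3 ring double bonds give 6 π electrons. 6 = 4(1)+2, so it is aromatic (benzene ring).
The 5-membered ring has three sp³ carbons, so it is not fully conjugated — not aromatic (cyclopentane ring).
4 of the 5 rings are aromatic. Total: 4.

4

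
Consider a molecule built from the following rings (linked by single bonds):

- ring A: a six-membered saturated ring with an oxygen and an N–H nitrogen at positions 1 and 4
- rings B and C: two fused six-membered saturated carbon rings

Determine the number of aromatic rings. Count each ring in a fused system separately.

Ring A has only sp³ atoms, so it is not fully conjugated — not aromatic (morpholine).
Ring B has only sp³ atoms, so it is not fully conjugated — not aromatic (cyclohexane ring).
Ring C has only sp³ atoms, so it is not fully conjugated — not aromatic (cyclohexane ring).
No ring is aromatic. Total: 0.

0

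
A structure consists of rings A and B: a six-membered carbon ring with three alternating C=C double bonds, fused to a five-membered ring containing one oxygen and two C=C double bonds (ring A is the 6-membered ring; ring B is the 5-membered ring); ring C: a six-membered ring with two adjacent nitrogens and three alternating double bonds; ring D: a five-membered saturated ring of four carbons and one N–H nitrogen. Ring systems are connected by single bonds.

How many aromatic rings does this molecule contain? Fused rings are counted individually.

Rings A and B form a fused bicyclic system (with one oxygen) with 9 sp² atoms and 10 π electrons from ring double bonds plus a heteroatom lone pair. 10 = 4(2)+2, so the system is aromatic and both rings count as aromatic (benzofuran).
Ring C is fully conjugated (every ring atom contributes a p orbital); 3 ring double bonds give 6 π electrons. Since 6 = 4n+2 (n=1), ring C is aromatic (pyridazine).
Ring D has only sp³ atoms, so it is not fully conjugated — not aromatic (pyrrolidine).
Aromatic: A, B, C. Total: 3.

3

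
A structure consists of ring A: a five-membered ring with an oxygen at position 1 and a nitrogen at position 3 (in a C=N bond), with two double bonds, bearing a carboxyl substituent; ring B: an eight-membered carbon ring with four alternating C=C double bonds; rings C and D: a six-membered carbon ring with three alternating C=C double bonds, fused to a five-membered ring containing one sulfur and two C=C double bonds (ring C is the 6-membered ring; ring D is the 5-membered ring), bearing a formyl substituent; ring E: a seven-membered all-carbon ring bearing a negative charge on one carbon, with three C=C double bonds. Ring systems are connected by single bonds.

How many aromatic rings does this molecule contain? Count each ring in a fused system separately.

3

Ring A is fully conjugated (every ring atom contributes a p orbital); 2 ring double bonds (4 π electrons) plus a heteroatom lone pair (2) give 6 π electrons. 6 = 4(1)+2, so ring A is aromatic (oxazole).
Ring B has only sp² ring atoms; a planar conformation would have a fully conjugated π system of 8 electrons. But 8 = 4(2), which is 4n not 4n+2, so ring B is not aromatic (cyclooctatetraene) — cyclooctatetraene distorts into a non-planar tub to avoid antiaromaticity.
Rings C and D form a fused bicyclic system (with one sulfur) with 9 sp² atoms and 10 π electrons from ring double bonds plus a heteroatom lone pair. 10 = 4(2)+2, so the system is aromatic and both rings count as aromatic (benzothiophene).
Ring E has only sp² ring atoms; a planar conformation would have a fully conjugated π system of 8 electrons. But 8 = 4(2), which is 4n not 4n+2, so ring E is not aromatic (cycloheptatrienyl anion).
Aromatic: A, C, D. Total: 3.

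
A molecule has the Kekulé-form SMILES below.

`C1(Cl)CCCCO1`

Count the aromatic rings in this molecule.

The SMILES encodes a six-membered saturated ring of five carbons and one oxygen.
The 6-membered ring with one oxygen has only sp³ atoms, so it is not fully conjugated — not aromatic (tetrahydropyran).

0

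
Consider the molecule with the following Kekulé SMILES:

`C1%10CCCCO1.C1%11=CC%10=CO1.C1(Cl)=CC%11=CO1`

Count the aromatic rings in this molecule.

2

The SMILES encodes a six-membered saturated ring of five carbons and one oxygen; a five-membered ring of four carbons and one oxygen, with two C=C double bonds; a five-membered ring of four carbons and one oxygen, with two C=C double bonds.
The 6-membered ring with one oxygen has only sp³ atoms, so it is not fully conjugated — not aromatic (tetrahydropyran).
The 5-membered ring with one oxygen has a continuous p-orbital overlap around the ring; 2 ring double bonds (4 π electrons) plus a heteroatom lone pair (2) give 6 π electrons. 6 = 4(1)+2, so it is aromatic (furan).
The second 5-membered ring with one oxygen is planar and fully conjugated; 2 ring double bonds (4 π electrons) plus a heteroatom lone pair (2) give 6 π electrons. 6 = 4(1)+2, so it is aromatic (furan).
2 of the 3 rings are aromatic. Total: 2.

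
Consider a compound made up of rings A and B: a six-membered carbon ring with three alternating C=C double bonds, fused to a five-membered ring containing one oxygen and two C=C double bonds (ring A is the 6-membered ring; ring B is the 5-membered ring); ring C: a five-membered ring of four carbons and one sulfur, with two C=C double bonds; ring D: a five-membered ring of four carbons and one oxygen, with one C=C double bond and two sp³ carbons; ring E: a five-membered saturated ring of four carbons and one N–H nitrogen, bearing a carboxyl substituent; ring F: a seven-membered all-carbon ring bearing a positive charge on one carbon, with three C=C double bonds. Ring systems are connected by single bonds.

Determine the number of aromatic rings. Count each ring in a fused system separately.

Rings A and B form a fused bicyclic system (with one oxygen) with 9 sp² atoms and 10 π electrons from ring double bonds plus a heteroatom lone pair. 10 = 4(2)+2, so the system is aromatic and both rings count as aromatic (benzofuran).
Ring C has a continuous p-orbital overlap around the ring; 2 ring double bonds (4 π electrons) plus a heteroatom lone pair (2) give 6 π electrons. Since 6 = 4n+2 (n=1), ring C is aromatic (thiophene).
Ring D has two sp³ carbons, so it is not fully conjugated — not aromatic (2,3-dihydrofuran).
Ring E has only sp³ atoms, so it is not fully conjugated — not aromatic (pyrrolidine).
Ring F is fully conjugated (every ring atom contributes a p orbital); 3 ring double bonds (6 π electrons) plus the carbocation's empty p orbital (0, but keeps the ring conjugated) give 6 π electrons. That satisfies 4n+2 with n=1, so ring F is aromatic (tropylium cation).
Aromatic: A, B, C, F. Total: 4.

4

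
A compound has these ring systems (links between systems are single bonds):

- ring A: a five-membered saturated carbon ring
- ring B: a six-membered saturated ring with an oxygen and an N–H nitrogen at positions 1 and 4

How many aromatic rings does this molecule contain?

Ring A has only sp³ atoms, so it is not fully conjugated — not aromatic (cyclopentane).
Ring B has only sp³ atoms, so it is not fully conjugated — not aromatic (morpholine).
No ring is aromatic. Total: 0.

0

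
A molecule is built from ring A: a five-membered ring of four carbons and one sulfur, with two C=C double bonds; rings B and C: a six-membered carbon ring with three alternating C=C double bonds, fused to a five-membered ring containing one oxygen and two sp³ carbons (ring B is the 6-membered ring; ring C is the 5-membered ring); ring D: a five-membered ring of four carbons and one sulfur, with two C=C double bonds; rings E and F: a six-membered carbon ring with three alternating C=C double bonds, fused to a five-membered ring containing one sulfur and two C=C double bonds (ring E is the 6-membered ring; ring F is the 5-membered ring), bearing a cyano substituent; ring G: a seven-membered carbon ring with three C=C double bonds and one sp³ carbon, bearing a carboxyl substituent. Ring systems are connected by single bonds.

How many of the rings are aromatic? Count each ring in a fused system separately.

Ring A is fully conjugated (every ring atom contributes a p orbital); 2 ring double bonds (4 π electrons) plus a heteroatom lone pair (2) give 6 π electrons. 6 = 4(1)+2, so ring A is aromatic (thiophene).
Ring B is planar and fully conjugated; 3 ring double bonds give 6 π electrons. 6 = 4(1)+2, so ring B is aromatic (benzene ring).
Ring C has two sp³ carbons, so it is not fully conjugated — not aromatic (oxolane ring).
Ring D is fully conjugated (every ring atom contributes a p orbital); 2 ring double bonds (4 π electrons) plus a heteroatom lone pair (2) give 6 π electrons. Since 6 = 4n+2 (n=1), ring D is aromatic (thiophene).
Rings E and F form a fused bicyclic system (with one sulfur) with 9 sp² atoms and 10 π electrons from ring double bonds plus a heteroatom lone pair. 10 = 4(2)+2, so the system is aromatic and both rings count as aromatic (benzothiophene).
Ring G has one sp³ carbon, so it is not fully conjugated — not aromatic (cycloheptatriene).
Aromatic: A, B, D, E, F. Total: 5.

5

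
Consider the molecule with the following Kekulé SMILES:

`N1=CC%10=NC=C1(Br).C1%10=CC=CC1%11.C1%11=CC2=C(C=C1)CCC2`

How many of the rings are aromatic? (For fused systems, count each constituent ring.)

2

The SMILES encodes a six-membered ring with nitrogens at positions 1 and 4 and three alternating double bonds; a five-membered carbon ring with two conjugated C=C double bonds and one sp³ carbon; a six-membered carbon ring with three alternating C=C double bonds, fused to a saturated five-membered carbon ring.
The 6-membered ring with two nitrogens (1,4) is fully conjugated (every ring atom contributes a p orbital); 3 ring double bonds give 6 π electrons. That satisfies 4n+2 with n=1, so it is aromatic (pyrazine).
The 5-membered ring has one sp³ carbon, so it is not fully conjugated — not aromatic (cyclopentadiene).
The 6-membered ring is fully conjugated (every ring atom contributes a p orbital); 3 ring double bonds give 6 π electrons. That satisfies 4n+2 with n=1, so it is aromatic (benzene ring).
The second 5-membered ring has three sp³ carbons, so it is not fully conjugated — not aromatic (cyclopentane ring).
2 of the 4 rings are aromatic. Total: 2.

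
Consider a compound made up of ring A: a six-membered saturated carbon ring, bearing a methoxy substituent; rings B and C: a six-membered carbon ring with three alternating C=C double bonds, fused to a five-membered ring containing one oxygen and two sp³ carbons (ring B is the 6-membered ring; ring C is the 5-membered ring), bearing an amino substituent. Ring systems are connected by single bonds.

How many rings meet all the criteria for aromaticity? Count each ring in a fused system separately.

1

Ring A has only sp³ atoms, so it is not fully conjugated — not aromatic (cyclohexane).
Ring B is fully conjugated (every ring atom contributes a p orbital); 3 ring double bonds give 6 π electrons. 6 = 4(1)+2, so ring B is aromatic (benzene ring).
Ring C has two sp³ carbons, so it is not fully conjugated — not aromatic (oxolane ring).
Aromatic: B. Total: 1.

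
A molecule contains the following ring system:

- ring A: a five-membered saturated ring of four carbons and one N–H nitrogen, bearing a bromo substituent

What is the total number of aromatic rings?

Ring A has only sp³ atoms, so it is not fully conjugated — not aromatic (pyrrolidine).

0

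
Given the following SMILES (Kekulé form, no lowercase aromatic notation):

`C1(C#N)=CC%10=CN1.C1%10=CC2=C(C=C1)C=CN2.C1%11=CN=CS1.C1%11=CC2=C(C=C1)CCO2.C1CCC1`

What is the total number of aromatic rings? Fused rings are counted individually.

The SMILES encodes a five-membered ring of four carbons and one nitrogen bearing a hydrogen, with two C=C double bonds; a six-membered carbon ring with three alternating C=C double bonds, fused to a five-membered ring containing one N–H nitrogen and two C=C double bonds; a five-membered ring with a sulfur at position 1 and a nitrogen at position 3 (in a C=N bond), with two double bonds; a six-membered carbon ring with three alternating C=C double bonds, fused to a five-membered ring containing one oxygen and two sp³ carbons; a four-membered saturated carbon ring.
The 5-membered ring with one N–H is fully conjugated (every ring atom contributes a p orbital); 2 ring double bonds (4 π electrons) plus a heteroatom lone pair (2) give 6 π electrons. That satisfies 4n+2 with n=1, so it is aromatic (pyrrole).
The fused 6/5-membered bicyclic (with one N–H) is a single π system with 9 sp² atoms and 10 π electrons from ring double bonds plus a heteroatom lone pair. 10 = 4(2)+2, so the system is aromatic and both rings count as aromatic (indole).
The 5-membered ring with one sulfur and one =N– is planar and fully conjugated; 2 ring double bonds (4 π electrons) plus a heteroatom lone pair (2) give 6 π electrons. Since 6 = 4n+2 (n=1), it is aromatic (thiazole).
The 6-membered ring has a continuous p-orbital overlap around the ring; 3 ring double bonds give 6 π electrons. That satisfies 4n+2 with n=1, so it is aromatic (benzene ring).
The 5-membered ring with one oxygen has two sp³ carbons, so it is not fully conjugated — not aromatic (oxolane ring).
The 4-membered ring has only sp³ atoms, so it is not fully conjugated — not aromatic (cyclobutane).
5 of the 7 rings are aromatic. Total: 5.

5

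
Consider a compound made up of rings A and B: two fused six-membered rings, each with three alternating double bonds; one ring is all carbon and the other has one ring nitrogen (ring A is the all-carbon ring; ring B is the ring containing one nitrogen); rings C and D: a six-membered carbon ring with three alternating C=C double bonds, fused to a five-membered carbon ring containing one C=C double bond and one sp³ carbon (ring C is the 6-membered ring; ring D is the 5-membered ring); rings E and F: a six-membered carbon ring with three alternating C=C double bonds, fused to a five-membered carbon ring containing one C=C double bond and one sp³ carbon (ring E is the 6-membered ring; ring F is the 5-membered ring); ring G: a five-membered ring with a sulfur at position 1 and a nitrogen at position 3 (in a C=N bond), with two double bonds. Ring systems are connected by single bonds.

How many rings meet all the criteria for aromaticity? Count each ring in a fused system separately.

Rings A and B form a fused bicyclic system (with one nitrogen) with 10 sp² atoms and 10 π electrons from ring double bonds. 10 = 4(2)+2, so the system is aromatic and both rings count as aromatic (quinoline).
Ring C is fully conjugated (every ring atom contributes a p orbital); 3 ring double bonds give 6 π electrons. That satisfies 4n+2 with n=1, so ring C is aromatic (benzene ring).
Ring D has one sp³ carbon, so it is not fully conjugated — not aromatic (cyclopentene ring).
Ring E is fully conjugated (every ring atom contributes a p orbital); 3 ring double bonds give 6 π electrons. Since 6 = 4n+2 (n=1), ring E is aromatic (benzene ring).
Ring F has one sp³ carbon, so it is not fully conjugated — not aromatic (cyclopentene ring).
Ring G is planar and fully conjugated; 2 ring double bonds (4 π electrons) plus a heteroatom lone pair (2) give 6 π electrons. 6 = 4(1)+2, so ring G is aromatic (thiazole).
Aromatic: A, B, C, E, G. Total: 5.

5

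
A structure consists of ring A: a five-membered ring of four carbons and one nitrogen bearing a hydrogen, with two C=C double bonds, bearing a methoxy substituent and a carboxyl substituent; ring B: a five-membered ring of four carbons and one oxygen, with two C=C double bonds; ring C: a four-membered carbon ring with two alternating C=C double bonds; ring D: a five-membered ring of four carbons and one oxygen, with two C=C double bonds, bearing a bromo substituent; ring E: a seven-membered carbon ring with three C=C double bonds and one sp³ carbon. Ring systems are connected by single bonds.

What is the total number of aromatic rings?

3

Ring A is fully conjugated (every ring atom contributes a p orbital); 2 ring double bonds (4 π electrons) plus a heteroatom lone pair (2) give 6 π electrons. That satisfies 4n+2 with n=1, so ring A is aromatic (pyrrole).
Ring B is fully conjugated (every ring atom contributes a p orbital); 2 ring double bonds (4 π electrons) plus a heteroatom lone pair (2) give 6 π electrons. Since 6 = 4n+2 (n=1), ring B is aromatic (furan).
Ring C has only sp² ring atoms; a planar conformation would have a fully conjugated π system of 4 electrons. But 4 = 4(1), which is 4n not 4n+2, so ring C is not aromatic (cyclobutadiene) — cyclobutadiene is antiaromatic and distorts to a rectangle.
Ring D is planar and fully conjugated; 2 ring double bonds (4 π electrons) plus a heteroatom lone pair (2) give 6 π electrons. That satisfies 4n+2 with n=1, so ring D is aromatic (furan).
Ring E has one sp³ carbon, so it is not fully conjugated — not aromatic (cycloheptatriene).
Aromatic: A, B, D. Total: 3.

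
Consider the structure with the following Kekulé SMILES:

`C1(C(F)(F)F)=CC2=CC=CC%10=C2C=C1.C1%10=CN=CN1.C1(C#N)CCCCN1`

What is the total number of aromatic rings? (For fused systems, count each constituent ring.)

The SMILES encodes two fused six-membered carbon rings, each with three alternating C=C double bonds; a five-membered ring with nitrogens at positions 1 and 3 (one bearing H, one in a C=N bond) and two double bonds; a six-membered saturated ring of five carbons and one N–H nitrogen.
The fused 6/6-membered bicyclic is a single π system with 10 sp² atoms and 10 π electrons from ring double bonds. 10 = 4(2)+2, so the system is aromatic and both rings count as aromatic (naphthalene).
The 5-membered ring with two nitrogens (one N–H, one =N–) has a continuous p-orbital overlap around the ring; 2 ring double bonds (4 π electrons) plus a heteroatom lone pair (2) give 6 π electrons. 6 = 4(1)+2, so it is aromatic (imidazole).
The 6-membered ring with one N–H has only sp³ atoms, so it is not fully conjugated — not aromatic (piperidine).
3 of the 4 rings are aromatic. Total: 3.

3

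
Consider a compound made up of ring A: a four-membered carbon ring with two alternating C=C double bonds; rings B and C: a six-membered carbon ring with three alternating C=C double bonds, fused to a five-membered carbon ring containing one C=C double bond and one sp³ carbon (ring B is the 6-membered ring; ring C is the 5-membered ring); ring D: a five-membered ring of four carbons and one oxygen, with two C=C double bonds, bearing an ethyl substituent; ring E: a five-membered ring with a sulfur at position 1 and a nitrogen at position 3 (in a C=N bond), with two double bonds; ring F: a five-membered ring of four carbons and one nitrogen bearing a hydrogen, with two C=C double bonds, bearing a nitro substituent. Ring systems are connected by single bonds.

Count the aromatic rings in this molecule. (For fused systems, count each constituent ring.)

4

Ring A has only sp² ring atoms; a planar conformation would have a fully conjugated π system of 4 electrons. But 4 = 4(1), which is 4n not 4n+2, so ring A is not aromatic (cyclobutadiene) — cyclobutadiene is antiaromatic and distorts to a rectangle.
Ring B has a continuous p-orbital overlap around the ring; 3 ring double bonds give 6 π electrons. That satisfies 4n+2 with n=1, so ring B is aromatic (benzene ring).
Ring C has one sp³ carbon, so it is not fully conjugated — not aromatic (cyclopentene ring).
Ring D is fully conjugated (every ring atom contributes a p orbital); 2 ring double bonds (4 π electrons) plus a heteroatom lone pair (2) give 6 π electrons. Since 6 = 4n+2 (n=1), ring D is aromatic (furan).
Ring E is planar and fully conjugated; 2 ring double bonds (4 π electrons) plus a heteroatom lone pair (2) give 6 π electrons. That satisfies 4n+2 with n=1, so ring E is aromatic (thiazole).
Ring F is planar and fully conjugated; 2 ring double bonds (4 π electrons) plus a heteroatom lone pair (2) give 6 π electrons. That satisfies 4n+2 with n=1, so ring F is aromatic (pyrrole).
Aromatic: B, D, E, F. Total: 4.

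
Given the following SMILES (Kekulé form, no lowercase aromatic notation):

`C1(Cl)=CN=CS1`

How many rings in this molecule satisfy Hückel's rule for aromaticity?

1

The SMILES encodes a five-membered ring with a sulfur at position 1 and a nitrogen at position 3 (in a C=N bond), with two double bonds.
The 5-membered ring with one sulfur and one =N– is fully conjugated (every ring atom contributes a p orbital); 2 ring double bonds (4 π electrons) plus a heteroatom lone pair (2) give 6 π electrons. That satisfies 4n+2 with n=1, so it is aromatic (thiazole).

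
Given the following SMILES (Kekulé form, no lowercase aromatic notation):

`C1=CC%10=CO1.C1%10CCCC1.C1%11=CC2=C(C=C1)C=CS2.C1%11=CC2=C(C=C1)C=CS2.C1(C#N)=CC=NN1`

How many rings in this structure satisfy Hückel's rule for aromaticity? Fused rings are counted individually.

The SMILES encodes a five-membered ring of four carbons and one oxygen, with two C=C double bonds; a five-membered saturated carbon ring; a six-membered carbon ring with three alternating C=C double bonds, fused to a five-membered ring containing one sulfur and two C=C double bonds; a six-membered carbon ring with three alternating C=C double bonds, fused to a five-membered ring containing one sulfur and two C=C double bonds; a five-membered ring with two adjacent nitrogens (one bearing H, one in a double bond) and two double bonds.
The 5-membered ring with one oxygen has a continuous p-orbital overlap around the ring; 2 ring double bonds (4 π electrons) plus a heteroatom lone pair (2) give 6 π electrons. Since 6 = 4n+2 (n=1), it is aromatic (furan).
The 5-membered ring has only sp³ atoms, so it is not fully conjugated — not aromatic (cyclopentane).
The fused 6/5-membered bicyclic (with one sulfur) is a single π system with 9 sp² atoms and 10 π electrons from ring double bonds plus a heteroatom lone pair. 10 = 4(2)+2, so the system is aromatic and both rings count as aromatic (benzothiophene).
The fused 6/5-membered bicyclic (with one sulfur) is a single π system with 9 sp² atoms and 10 π electrons from ring double bonds plus a heteroatom lone pair. 10 = 4(2)+2, so the system is aromatic and both rings count as aromatic (benzothiophene).
The 5-membered ring with two adjacent nitrogens (one N–H, one =N–) has a continuous p-orbital overlap around the ring; 2 ring double bonds (4 π electrons) plus a heteroatom lone pair (2) give 6 π electrons. 6 = 4(1)+2, so it is aromatic (pyrazole).
6 of the 7 rings are aromatic. Total: 6.

6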